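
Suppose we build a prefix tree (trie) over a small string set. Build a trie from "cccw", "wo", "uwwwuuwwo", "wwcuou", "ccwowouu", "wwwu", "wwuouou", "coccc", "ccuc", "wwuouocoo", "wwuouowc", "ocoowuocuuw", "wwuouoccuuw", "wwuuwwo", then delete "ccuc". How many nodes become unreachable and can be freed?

A node on "ccuc"'s path can go only if nothing else ends at it or branches off below it.
The suffix "uc" (2 nodes) is used only by "ccuc"; the node for "cc" still has the child "c", so pruning stops there.
Nodes removed: 2

2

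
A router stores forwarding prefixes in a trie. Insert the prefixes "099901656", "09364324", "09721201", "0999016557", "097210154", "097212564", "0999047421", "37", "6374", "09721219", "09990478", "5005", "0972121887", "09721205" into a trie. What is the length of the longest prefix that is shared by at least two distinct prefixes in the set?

8

The deepest shared node is where two words last agree before diverging.
e.g. "0999016557" and "099901656" share the prefix "09990165" of length 8; no pair shares a longer one.
Longest shared-prefix length: 8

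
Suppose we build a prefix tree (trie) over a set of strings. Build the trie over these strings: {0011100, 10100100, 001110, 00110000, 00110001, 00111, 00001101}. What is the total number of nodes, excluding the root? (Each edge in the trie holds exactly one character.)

26

For each word, the new-node count is its length minus the longest prefix already in the trie:
  "0011100" → 7 new (0, 0, 1, 1, 1, 0, 0)
  "10100100" → 8 new (1, 0, 1, 0, 0, 1, 0, 0)
  "001110" → prefix "001110" already present; 0 new (none)
  "00110000" → prefix "0011" already present; 4 new (0, 0, 0, 0)
  "00110001" → prefix "0011000" already present; 1 new (1)
  "00111" → prefix "00111" already present; 0 new (none)
  "00001101" → prefix "00" already present; 6 new (0, 0, 1, 1, 0, 1)
Total nodes = 7 + 8 + 0 + 4 + 1 + 0 + 6 = 26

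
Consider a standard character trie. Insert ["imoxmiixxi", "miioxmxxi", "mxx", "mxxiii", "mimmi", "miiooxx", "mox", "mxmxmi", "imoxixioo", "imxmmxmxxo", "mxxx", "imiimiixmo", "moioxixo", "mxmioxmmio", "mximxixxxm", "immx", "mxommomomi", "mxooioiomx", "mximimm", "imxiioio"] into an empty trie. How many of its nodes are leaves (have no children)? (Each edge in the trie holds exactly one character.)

A leaf is a node with no children — equivalently, the end of a word that is not a proper prefix of any other stored word.
Those words: "imiimiixmo", "immx", "imoxixioo", "imoxmiixxi", "imxiioio", "imxmmxmxxo", "miiooxx", "miioxmxxi", "mimmi", "moioxixo", "mox", "mximimm", "mximxixxxm", "mxmioxmmio", "mxmxmi", "mxommomomi", "mxooioiomx", "mxxiii", "mxxx"
Leaf count: 19

19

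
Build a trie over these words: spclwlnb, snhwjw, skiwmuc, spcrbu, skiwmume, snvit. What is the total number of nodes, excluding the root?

Trace insertions, counting only characters that open a new branch:
  "spclwlnb" → 8 new (s, p, c, l, w, l, n, b)
  "snhwjw" → prefix "s" already present; 5 new (n, h, w, j, w)
  "skiwmuc" → prefix "s" already present; 6 new (k, i, w, m, u, c)
  "spcrbu" → prefix "spc" already present; 3 new (r, b, u)
  "skiwmume" → prefix "skiwmu" already present; 2 new (m, e)
  "snvit" → prefix "sn" already present; 3 new (v, i, t)
Total nodes = 8 + 5 + 6 + 3 + 2 + 3 = 27

27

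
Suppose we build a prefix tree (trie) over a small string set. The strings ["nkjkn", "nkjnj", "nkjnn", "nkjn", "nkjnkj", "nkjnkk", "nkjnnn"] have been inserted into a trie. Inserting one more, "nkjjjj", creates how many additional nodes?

The longest prefix of "nkjjjj" already in the trie is "nkj" (length 3).
Each of the 3 remaining characters creates one node.

3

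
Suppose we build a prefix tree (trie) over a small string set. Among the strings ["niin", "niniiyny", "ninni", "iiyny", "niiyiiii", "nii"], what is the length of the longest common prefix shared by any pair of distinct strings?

3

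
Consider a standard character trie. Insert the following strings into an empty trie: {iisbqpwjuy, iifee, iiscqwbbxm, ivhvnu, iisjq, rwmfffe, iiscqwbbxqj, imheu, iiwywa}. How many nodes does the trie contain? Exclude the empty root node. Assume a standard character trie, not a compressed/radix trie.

For each word, the new-node count is its length minus the longest prefix already in the trie:
  "iisbqpwjuy" → 10 new (i, i, s, b, q, p, w, j, u, y)
  "iifee" → prefix "ii" already present; 3 new (f, e, e)
  "iiscqwbbxm" → prefix "iis" already present; 7 new (c, q, w, b, b, x, m)
  "ivhvnu" → prefix "i" already present; 5 new (v, h, v, n, u)
  "iisjq" → prefix "iis" already present; 2 new (j, q)
  "rwmfffe" → 7 new (r, w, m, f, f, f, e)
  "iiscqwbbxqj" → prefix "iiscqwbbx" already present; 2 new (q, j)
  "imheu" → prefix "i" already present; 4 new (m, h, e, u)
  "iiwywa" → prefix "ii" already present; 4 new (w, y, w, a)
Total nodes = 10 + 3 + 7 + 5 + 2 + 7 + 2 + 4 + 4 = 44

44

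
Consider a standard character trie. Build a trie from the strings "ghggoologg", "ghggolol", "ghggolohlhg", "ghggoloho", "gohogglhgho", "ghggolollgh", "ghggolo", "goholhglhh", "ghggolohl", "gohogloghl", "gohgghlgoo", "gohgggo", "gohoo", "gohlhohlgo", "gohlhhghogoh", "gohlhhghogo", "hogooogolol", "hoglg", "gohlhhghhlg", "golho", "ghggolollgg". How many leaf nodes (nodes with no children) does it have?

17

A leaf is a node with no children — equivalently, the end of a word that is not a proper prefix of any other stored word.
Those words: "ghggolohlhg", "ghggoloho", "ghggolollgg", "ghggolollgh", "ghggoologg", "gohgggo", "gohgghlgoo", "gohlhhghhlg", "gohlhhghogoh", "gohlhohlgo", "gohogglhgho", "gohogloghl", "goholhglhh", "gohoo", "golho", "hoglg", "hogooogolol"
Leaf count: 17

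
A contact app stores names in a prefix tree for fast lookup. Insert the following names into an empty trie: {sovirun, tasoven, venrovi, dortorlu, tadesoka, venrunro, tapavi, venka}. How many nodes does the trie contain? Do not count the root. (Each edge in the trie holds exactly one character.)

For each word, the new-node count is its length minus the longest prefix already in the trie:
  "sovirun" → 7 new (s, o, v, i, r, u, n)
  "tasoven" → 7 new (t, a, s, o, v, e, n)
  "venrovi" → 7 new (v, e, n, r, o, v, i)
  "dortorlu" → 8 new (d, o, r, t, o, r, l, u)
  "tadesoka" → prefix "ta" already present; 6 new (d, e, s, o, k, a)
  "venrunro" → prefix "venr" already present; 4 new (u, n, r, o)
  "tapavi" → prefix "ta" already present; 4 new (p, a, v, i)
  "venka" → prefix "ven" already present; 2 new (k, a)
Total nodes = 7 + 7 + 7 + 8 + 6 + 4 + 4 + 2 = 45

45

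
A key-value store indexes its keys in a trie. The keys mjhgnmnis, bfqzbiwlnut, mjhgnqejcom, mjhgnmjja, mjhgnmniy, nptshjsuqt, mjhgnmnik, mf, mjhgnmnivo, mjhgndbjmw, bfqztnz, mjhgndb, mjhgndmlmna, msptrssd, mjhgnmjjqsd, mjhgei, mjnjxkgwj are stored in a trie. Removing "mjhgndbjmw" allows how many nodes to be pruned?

After clearing the end-marker at "mjhgndbjmw", prune upward until reaching a node still needed by another word.
The suffix "jmw" (3 nodes) is used only by "mjhgndbjmw"; "mjhgndb" is itself a stored word, so pruning stops there.
Nodes removed: 3

3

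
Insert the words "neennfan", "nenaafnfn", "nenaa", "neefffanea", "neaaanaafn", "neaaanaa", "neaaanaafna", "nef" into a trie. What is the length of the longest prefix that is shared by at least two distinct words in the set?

The deepest shared node is where two words last agree before diverging.
e.g. "neaaanaafn" and "neaaanaafna" share the prefix "neaaanaafn" of length 10; no pair shares a longer one.
Longest shared-prefix length: 10

10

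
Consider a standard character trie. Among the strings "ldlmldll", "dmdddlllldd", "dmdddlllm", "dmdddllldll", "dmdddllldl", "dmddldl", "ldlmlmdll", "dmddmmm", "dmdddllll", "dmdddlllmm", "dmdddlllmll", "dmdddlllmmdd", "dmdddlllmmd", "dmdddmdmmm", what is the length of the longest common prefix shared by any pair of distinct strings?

11

The deepest shared node is where two words last agree before diverging.
e.g. "dmdddlllmmd" and "dmdddlllmmdd" share the prefix "dmdddlllmmd" of length 11; no pair shares a longer one.
Longest shared-prefix length: 11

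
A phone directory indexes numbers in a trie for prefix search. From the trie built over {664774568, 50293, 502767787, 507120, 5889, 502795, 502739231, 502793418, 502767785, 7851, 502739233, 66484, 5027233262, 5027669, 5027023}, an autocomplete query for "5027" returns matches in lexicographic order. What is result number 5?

Filter for "5027…" and sort: "5027023", "5027233262", "502739231", "502739233", "5027669", "502767785", "502767787", "502793418", "502795"
Position 5: 5027669

5027669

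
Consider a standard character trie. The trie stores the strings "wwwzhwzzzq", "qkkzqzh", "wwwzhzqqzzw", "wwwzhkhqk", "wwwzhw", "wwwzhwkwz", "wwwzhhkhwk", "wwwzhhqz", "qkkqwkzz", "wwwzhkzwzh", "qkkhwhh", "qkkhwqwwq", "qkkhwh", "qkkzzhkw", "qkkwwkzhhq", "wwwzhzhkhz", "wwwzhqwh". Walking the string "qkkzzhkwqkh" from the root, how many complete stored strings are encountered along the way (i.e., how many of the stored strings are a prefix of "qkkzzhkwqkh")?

Check each prefix of "qkkzzhkwqkh" against the stored set — each match is an end-marker on the path.
Prefixes of the query that are stored words: "qkkzzhkw"
Count: 1

1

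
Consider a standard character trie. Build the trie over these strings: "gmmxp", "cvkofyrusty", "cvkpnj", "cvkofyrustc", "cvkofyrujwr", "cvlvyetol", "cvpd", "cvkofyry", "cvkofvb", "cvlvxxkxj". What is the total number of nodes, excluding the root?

Trie structure (* marks end of a word):
(root)
├─ c
│  └─ v
│     ├─ k
│     │  ├─ o
│     │  │  └─ f
│     │  │     ├─ v
│     │  │     │  └─ b *
│     │  │     └─ y
│     │  │        └─ r
│     │  │           ├─ u
│     │  │           │  ├─ j
│     │  │           │  │  └─ w
│     │  │           │  │     └─ r *
│     │  │           │  └─ s
│     │  │           │     └─ t
│     │  │           │        ├─ c *
│     │  │           │        └─ y *
│     │  │           └─ y *
│     │  └─ p
│     │     └─ n
│     │        └─ j *
│     ├─ l
│     │  └─ v
│     │     ├─ x
│     │     │  └─ x
│     │     │     └─ k
│     │     │        └─ x
│     │     │           └─ j *
│     │     └─ y
│     │        └─ e
│     │           └─ t
│     │              └─ o
│     │                 └─ l *
│     └─ p
│        └─ d *
└─ g
   └─ m
      └─ m
         └─ x
            └─ p *
Counting every labelled node above: 40.

40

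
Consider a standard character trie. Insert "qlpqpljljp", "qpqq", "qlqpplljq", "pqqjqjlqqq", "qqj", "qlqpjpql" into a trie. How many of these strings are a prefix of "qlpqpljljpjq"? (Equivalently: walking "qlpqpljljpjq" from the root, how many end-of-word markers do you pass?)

1

Traverse "qlpqpljljpjq" character by character; count nodes along the way that are marked as word ends.
Prefixes of the query that are stored words: "qlpqpljljp"
Count: 1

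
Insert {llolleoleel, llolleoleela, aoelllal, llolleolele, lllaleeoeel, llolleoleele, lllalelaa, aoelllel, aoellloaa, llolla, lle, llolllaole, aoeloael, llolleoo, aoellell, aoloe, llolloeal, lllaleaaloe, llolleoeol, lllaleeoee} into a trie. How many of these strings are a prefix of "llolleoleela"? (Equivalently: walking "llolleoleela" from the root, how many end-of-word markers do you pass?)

Check each prefix of "llolleoleela" against the stored set — each match is an end-marker on the path.
Prefixes of the query that are stored words: "llolleoleel", "llolleoleela"
Count: 2

2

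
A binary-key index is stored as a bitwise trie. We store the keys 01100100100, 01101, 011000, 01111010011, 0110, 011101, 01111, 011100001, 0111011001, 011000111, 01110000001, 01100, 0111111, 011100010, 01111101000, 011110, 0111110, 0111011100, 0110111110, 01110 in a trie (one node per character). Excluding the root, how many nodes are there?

54

Count nodes per top-level branch (shared prefixes stored once):
  '0'-branch (0110, 01100, 011000, 011000111, 01100100100, 01101, 0110111110, 01110, 01110000001, 011100001, 011100010, 011101, 0111011001, 0111011100, 01111, 011110, 01111010011, 0111110, 01111101000, 0111111): 54 nodes
Sum: 54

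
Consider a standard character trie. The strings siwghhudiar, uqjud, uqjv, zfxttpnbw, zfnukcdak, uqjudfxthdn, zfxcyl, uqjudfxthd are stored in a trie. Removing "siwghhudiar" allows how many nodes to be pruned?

11

After clearing the end-marker at "siwghhudiar", prune upward until reaching a node still needed by another word.
No other word shares any prefix with "siwghhudiar", so all 11 of its nodes go.
Nodes removed: 11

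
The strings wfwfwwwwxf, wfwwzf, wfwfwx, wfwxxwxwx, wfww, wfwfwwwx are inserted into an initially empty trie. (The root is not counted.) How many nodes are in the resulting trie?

Trie structure (* marks end of a word):
(root)
└─ w
   └─ f
      └─ w
         ├─ f
         │  └─ w
         │     ├─ w
         │     │  └─ w
         │     │     ├─ w
         │     │     │  └─ x
         │     │     │     └─ f *
         │     │     └─ x *
         │     └─ x *
         ├─ w *
         │  └─ z
         │     └─ f *
         └─ x
            └─ x
               └─ w
                  └─ x
                     └─ w
                        └─ x *
Counting every labelled node above: 21.

21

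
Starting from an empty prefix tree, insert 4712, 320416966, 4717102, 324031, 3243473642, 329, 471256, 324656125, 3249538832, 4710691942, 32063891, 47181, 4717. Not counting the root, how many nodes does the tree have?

Insert word by word; a character creates a node only if that edge doesn't already exist:
  "4712" → 4 new (4, 7, 1, 2)
  "320416966" → 9 new (3, 2, 0, 4, 1, 6, 9, 6, 6)
  "4717102" → prefix "471" already present; 4 new (7, 1, 0, 2)
  "324031" → prefix "32" already present; 4 new (4, 0, 3, 1)
  "3243473642" → prefix "324" already present; 7 new (3, 4, 7, 3, 6, 4, 2)
  "329" → prefix "32" already present; 1 new (9)
  "471256" → prefix "4712" already present; 2 new (5, 6)
  "324656125" → prefix "324" already present; 6 new (6, 5, 6, 1, 2, 5)
  "3249538832" → prefix "324" already present; 7 new (9, 5, 3, 8, 8, 3, 2)
  "4710691942" → prefix "471" already present; 7 new (0, 6, 9, 1, 9, 4, 2)
  "32063891" → prefix "320" already present; 5 new (6, 3, 8, 9, 1)
  "47181" → prefix "471" already present; 2 new (8, 1)
  "4717" → prefix "4717" already present; 0 new (none)
Total nodes = 4 + 9 + 4 + 4 + 7 + 1 + 2 + 6 + 7 + 7 + 5 + 2 + 0 = 58

58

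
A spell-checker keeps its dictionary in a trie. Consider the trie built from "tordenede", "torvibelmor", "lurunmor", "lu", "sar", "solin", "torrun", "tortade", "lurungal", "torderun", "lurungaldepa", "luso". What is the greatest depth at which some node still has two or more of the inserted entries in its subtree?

Look for the deepest trie node that still has at least two words in its subtree.
e.g. "lurungal" and "lurungaldepa" share the prefix "lurungal" of length 8; no pair shares a longer one.
Longest shared-prefix length: 8

8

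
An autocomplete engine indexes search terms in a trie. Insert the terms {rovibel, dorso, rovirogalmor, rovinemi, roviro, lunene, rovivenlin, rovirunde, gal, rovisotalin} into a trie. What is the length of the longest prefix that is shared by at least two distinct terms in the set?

6

Look for the deepest trie node that still has at least two words in its subtree.
e.g. "roviro" and "rovirogalmor" share the prefix "roviro" of length 6; no pair shares a longer one.
Longest shared-prefix length: 6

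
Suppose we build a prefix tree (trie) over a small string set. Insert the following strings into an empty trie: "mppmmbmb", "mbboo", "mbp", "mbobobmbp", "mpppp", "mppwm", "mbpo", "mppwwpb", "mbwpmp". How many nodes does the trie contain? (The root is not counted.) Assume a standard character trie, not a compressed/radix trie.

32

Trie structure (* marks end of a word):
(root)
└─ m
   ├─ b
   │  ├─ b
   │  │  └─ o
   │  │     └─ o *
   │  ├─ o
   │  │  └─ b
   │  │     └─ o
   │  │        └─ b
   │  │           └─ m
   │  │              └─ b
   │  │                 └─ p *
   │  ├─ p *
   │  │  └─ o *
   │  └─ w
   │     └─ p
   │        └─ m
   │           └─ p *
   └─ p
      └─ p
         ├─ m
         │  └─ m
         │     └─ b
         │        └─ m
         │           └─ b *
         ├─ p
         │  └─ p *
         └─ w
            ├─ m *
            └─ w
               └─ p
                  └─ b *
Counting every labelled node above: 32.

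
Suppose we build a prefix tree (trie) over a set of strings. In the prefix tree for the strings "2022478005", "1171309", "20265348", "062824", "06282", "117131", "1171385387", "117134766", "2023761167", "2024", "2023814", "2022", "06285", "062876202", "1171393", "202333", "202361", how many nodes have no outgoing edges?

A leaf is a node with no children — equivalently, the end of a word that is not a proper prefix of any other stored word.
Those words: "062824", "06285", "062876202", "1171309", "117131", "117134766", "1171385387", "1171393", "2022478005", "202333", "202361", "2023761167", "2023814", "2024", "20265348"
Leaf count: 15

15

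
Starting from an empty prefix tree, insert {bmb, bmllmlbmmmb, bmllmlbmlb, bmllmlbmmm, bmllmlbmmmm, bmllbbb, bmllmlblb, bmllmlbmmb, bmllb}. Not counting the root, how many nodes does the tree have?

Trace insertions, counting only characters that open a new branch:
  "bmb" → 3 new (b, m, b)
  "bmllmlbmmmb" → prefix "bm" already present; 9 new (l, l, m, l, b, m, m, m, b)
  "bmllmlbmlb" → prefix "bmllmlbm" already present; 2 new (l, b)
  "bmllmlbmmm" → prefix "bmllmlbmmm" already present; 0 new (none)
  "bmllmlbmmmm" → prefix "bmllmlbmmm" already present; 1 new (m)
  "bmllbbb" → prefix "bmll" already present; 3 new (b, b, b)
  "bmllmlblb" → prefix "bmllmlb" already present; 2 new (l, b)
  "bmllmlbmmb" → prefix "bmllmlbmm" already present; 1 new (b)
  "bmllb" → prefix "bmllb" already present; 0 new (none)
Total nodes = 3 + 9 + 2 + 0 + 1 + 3 + 2 + 1 + 0 = 21

21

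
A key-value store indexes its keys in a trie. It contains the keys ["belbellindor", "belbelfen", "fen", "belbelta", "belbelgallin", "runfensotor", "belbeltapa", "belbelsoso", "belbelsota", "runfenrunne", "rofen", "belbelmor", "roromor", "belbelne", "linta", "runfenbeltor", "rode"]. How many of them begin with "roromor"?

1

Filter for entries beginning with "roromor":
Words under "roromor": roromor
Count: 1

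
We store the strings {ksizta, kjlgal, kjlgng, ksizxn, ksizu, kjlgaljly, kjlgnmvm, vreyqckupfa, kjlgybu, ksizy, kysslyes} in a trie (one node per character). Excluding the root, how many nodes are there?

44

Count nodes per top-level branch (shared prefixes stored once):
  'k'-branch (kjlgal, kjlgaljly, kjlgng, kjlgnmvm, kjlgybu, ksizta, ksizu, ksizxn, ksizy, kysslyes): 33 nodes
  'v'-branch (vreyqckupfa): 11 nodes
Sum: 44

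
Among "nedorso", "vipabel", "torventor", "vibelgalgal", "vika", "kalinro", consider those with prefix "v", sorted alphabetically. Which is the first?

DFS of the "v" subtree visits, in order: "vibelgalgal", "vika", "vipabel"
Position 1: vibelgalgal

vibelgalgal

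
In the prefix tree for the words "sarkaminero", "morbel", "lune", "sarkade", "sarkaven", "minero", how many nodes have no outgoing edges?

6

Leaves are exactly the stored words that no other stored word extends.
Those words: "lune", "minero", "morbel", "sarkade", "sarkaminero", "sarkaven"
Leaf count: 6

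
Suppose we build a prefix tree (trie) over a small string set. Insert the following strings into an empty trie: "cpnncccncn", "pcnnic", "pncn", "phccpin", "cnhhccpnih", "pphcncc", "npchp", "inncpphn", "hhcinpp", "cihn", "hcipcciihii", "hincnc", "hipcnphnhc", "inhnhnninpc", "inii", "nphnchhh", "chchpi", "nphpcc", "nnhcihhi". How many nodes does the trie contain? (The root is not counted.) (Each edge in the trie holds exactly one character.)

Trace insertions, counting only characters that open a new branch:
  "cpnncccncn" → 10 new (c, p, n, n, c, c, c, n, c, n)
  "pcnnic" → 6 new (p, c, n, n, i, c)
  "pncn" → prefix "p" already present; 3 new (n, c, n)
  "phccpin" → prefix "p" already present; 6 new (h, c, c, p, i, n)
  "cnhhccpnih" → prefix "c" already present; 9 new (n, h, h, c, c, p, n, i, h)
  "pphcncc" → prefix "p" already present; 6 new (p, h, c, n, c, c)
  "npchp" → 5 new (n, p, c, h, p)
  "inncpphn" → 8 new (i, n, n, c, p, p, h, n)
  "hhcinpp" → 7 new (h, h, c, i, n, p, p)
  "cihn" → prefix "c" already present; 3 new (i, h, n)
  "hcipcciihii" → prefix "h" already present; 10 new (c, i, p, c, c, i, i, h, i, i)
  "hincnc" → prefix "h" already present; 5 new (i, n, c, n, c)
  "hipcnphnhc" → prefix "hi" already present; 8 new (p, c, n, p, h, n, h, c)
  "inhnhnninpc" → prefix "in" already present; 9 new (h, n, h, n, n, i, n, p, c)
  "inii" → prefix "in" already present; 2 new (i, i)
  "nphnchhh" → prefix "np" already present; 6 new (h, n, c, h, h, h)
  "chchpi" → prefix "c" already present; 5 new (h, c, h, p, i)
  "nphpcc" → prefix "nph" already present; 3 new (p, c, c)
  "nnhcihhi" → prefix "n" already present; 7 new (n, h, c, i, h, h, i)
Total nodes = 10 + 6 + 3 + 6 + 9 + 6 + 5 + 8 + 7 + 3 + 10 + 5 + 8 + 9 + 2 + 6 + 5 + 3 + 7 = 118

118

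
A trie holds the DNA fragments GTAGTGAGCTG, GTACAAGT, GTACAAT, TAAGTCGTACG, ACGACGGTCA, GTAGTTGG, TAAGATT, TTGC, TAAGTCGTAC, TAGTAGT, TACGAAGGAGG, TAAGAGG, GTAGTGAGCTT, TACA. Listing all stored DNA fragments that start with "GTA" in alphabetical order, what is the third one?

GTAGTGAGCTG

Filter for "GTA…" and sort: "GTACAAGT", "GTACAAT", "GTAGTGAGCTG", "GTAGTGAGCTT", "GTAGTTGG"
The 3rd is GTAGTGAGCTG.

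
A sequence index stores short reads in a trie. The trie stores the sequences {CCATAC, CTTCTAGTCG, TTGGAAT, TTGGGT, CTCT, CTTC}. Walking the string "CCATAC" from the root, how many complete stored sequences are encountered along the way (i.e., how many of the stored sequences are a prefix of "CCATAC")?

1

Walk "CCATAC" from the root; an end-of-word marker is hit whenever a stored word is a prefix of "CCATAC".
Prefixes of the query that are stored words: "CCATAC"
Count: 1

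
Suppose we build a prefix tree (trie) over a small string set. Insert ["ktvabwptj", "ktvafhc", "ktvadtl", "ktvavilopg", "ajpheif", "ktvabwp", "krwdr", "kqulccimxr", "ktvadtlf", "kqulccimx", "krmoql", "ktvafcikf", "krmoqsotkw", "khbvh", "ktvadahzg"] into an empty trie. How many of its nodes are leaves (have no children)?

Leaves are exactly the stored words that no other stored word extends.
Those words: "ajpheif", "khbvh", "kqulccimxr", "krmoql", "krmoqsotkw", "krwdr", "ktvabwptj", "ktvadahzg", "ktvadtlf", "ktvafcikf", "ktvafhc", "ktvavilopg"
Leaf count: 12

12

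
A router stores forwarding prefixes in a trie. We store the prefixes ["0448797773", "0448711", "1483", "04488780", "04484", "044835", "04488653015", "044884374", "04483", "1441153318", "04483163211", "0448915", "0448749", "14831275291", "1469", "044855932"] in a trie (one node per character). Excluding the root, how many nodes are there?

Count nodes per top-level branch (shared prefixes stored once):
  '0'-branch (04483, 04483163211, 044835, 04484, 044855932, 0448711, 0448749, 0448797773, 044884374, 04488653015, 04488780, 0448915): 45 nodes
  '1'-branch (1441153318, 1469, 1483, 14831275291): 21 nodes
Sum: 66

66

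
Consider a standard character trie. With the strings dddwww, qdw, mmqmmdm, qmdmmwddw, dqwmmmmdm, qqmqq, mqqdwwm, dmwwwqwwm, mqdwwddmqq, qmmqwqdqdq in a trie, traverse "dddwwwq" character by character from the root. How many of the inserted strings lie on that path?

1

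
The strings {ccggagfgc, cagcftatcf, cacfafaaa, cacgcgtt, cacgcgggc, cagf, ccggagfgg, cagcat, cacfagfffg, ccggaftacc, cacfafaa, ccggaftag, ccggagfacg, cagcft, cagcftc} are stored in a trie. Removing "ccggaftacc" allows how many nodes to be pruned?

Walk "ccggaftacc" from the leaf back toward the root, removing each node that no remaining word uses.
The suffix "cc" (2 nodes) is used only by "ccggaftacc"; the node for "ccggafta" still has the child "g", so pruning stops there.
Nodes removed: 2

2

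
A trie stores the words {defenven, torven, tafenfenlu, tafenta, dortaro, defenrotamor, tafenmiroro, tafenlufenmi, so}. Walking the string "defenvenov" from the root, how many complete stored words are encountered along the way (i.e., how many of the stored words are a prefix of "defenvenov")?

Check each prefix of "defenvenov" against the stored set — each match is an end-marker on the path.
Prefixes of the query that are stored words: "defenven"
Count: 1

1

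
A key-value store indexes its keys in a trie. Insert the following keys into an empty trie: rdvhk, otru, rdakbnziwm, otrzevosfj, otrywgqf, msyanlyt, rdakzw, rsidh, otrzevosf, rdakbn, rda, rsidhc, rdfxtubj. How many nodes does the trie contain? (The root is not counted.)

Trace insertions, counting only characters that open a new branch:
  "rdvhk" → 5 new (r, d, v, h, k)
  "otru" → 4 new (o, t, r, u)
  "rdakbnziwm" → prefix "rd" already present; 8 new (a, k, b, n, z, i, w, m)
  "otrzevosfj" → prefix "otr" already present; 7 new (z, e, v, o, s, f, j)
  "otrywgqf" → prefix "otr" already present; 5 new (y, w, g, q, f)
  "msyanlyt" → 8 new (m, s, y, a, n, l, y, t)
  "rdakzw" → prefix "rdak" already present; 2 new (z, w)
  "rsidh" → prefix "r" already present; 4 new (s, i, d, h)
  "otrzevosf" → prefix "otrzevosf" already present; 0 new (none)
  "rdakbn" → prefix "rdakbn" already present; 0 new (none)
  "rda" → prefix "rda" already present; 0 new (none)
  "rsidhc" → prefix "rsidh" already present; 1 new (c)
  "rdfxtubj" → prefix "rd" already present; 6 new (f, x, t, u, b, j)
Total nodes = 5 + 4 + 8 + 7 + 5 + 8 + 2 + 4 + 0 + 0 + 0 + 1 + 6 = 50

50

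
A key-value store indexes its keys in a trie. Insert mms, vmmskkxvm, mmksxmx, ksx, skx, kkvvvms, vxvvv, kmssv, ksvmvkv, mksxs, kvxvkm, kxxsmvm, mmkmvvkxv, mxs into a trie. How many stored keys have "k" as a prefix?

6

Filter for entries beginning with "k":
Words under "k": kkvvvms, kmssv, ksvmvkv, ksx, kvxvkm, kxxsmvm
Count: 6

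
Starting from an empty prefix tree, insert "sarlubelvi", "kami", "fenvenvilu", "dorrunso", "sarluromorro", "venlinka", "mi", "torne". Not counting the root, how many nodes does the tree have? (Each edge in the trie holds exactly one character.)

Trace insertions, counting only characters that open a new branch:
  "sarlubelvi" → 10 new (s, a, r, l, u, b, e, l, v, i)
  "kami" → 4 new (k, a, m, i)
  "fenvenvilu" → 10 new (f, e, n, v, e, n, v, i, l, u)
  "dorrunso" → 8 new (d, o, r, r, u, n, s, o)
  "sarluromorro" → prefix "sarlu" already present; 7 new (r, o, m, o, r, r, o)
  "venlinka" → 8 new (v, e, n, l, i, n, k, a)
  "mi" → 2 new (m, i)
  "torne" → 5 new (t, o, r, n, e)
Total nodes = 10 + 4 + 10 + 8 + 7 + 8 + 2 + 5 = 54

54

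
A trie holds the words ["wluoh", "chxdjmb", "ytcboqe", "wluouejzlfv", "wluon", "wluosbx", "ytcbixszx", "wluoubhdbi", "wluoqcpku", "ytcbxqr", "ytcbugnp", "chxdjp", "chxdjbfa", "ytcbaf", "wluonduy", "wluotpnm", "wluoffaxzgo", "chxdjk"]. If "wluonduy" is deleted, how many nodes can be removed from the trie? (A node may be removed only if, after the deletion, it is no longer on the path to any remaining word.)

3

Walk "wluonduy" from the leaf back toward the root, removing each node that no remaining word uses.
The suffix "duy" (3 nodes) is used only by "wluonduy"; "wluon" is itself a stored word, so pruning stops there.
Nodes removed: 3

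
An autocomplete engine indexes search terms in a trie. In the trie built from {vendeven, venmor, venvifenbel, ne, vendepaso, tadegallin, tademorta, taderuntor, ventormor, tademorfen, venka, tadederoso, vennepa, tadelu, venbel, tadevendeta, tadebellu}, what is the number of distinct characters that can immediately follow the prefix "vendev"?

1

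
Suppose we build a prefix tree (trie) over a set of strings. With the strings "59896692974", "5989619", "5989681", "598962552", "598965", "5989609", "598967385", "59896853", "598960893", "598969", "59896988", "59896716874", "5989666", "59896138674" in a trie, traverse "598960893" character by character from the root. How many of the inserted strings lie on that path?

1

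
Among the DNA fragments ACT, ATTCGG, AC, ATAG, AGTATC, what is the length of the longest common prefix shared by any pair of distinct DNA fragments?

Look for the deepest trie node that still has at least two words in its subtree.
e.g. "AC" and "ACT" share the prefix "AC" of length 2; no pair shares a longer one.
Longest shared-prefix length: 2

2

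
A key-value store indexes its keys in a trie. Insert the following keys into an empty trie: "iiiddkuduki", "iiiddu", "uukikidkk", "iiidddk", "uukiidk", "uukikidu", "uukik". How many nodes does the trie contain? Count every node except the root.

For each word, the new-node count is its length minus the longest prefix already in the trie:
  "iiiddkuduki" → 11 new (i, i, i, d, d, k, u, d, u, k, i)
  "iiiddu" → prefix "iiidd" already present; 1 new (u)
  "uukikidkk" → 9 new (u, u, k, i, k, i, d, k, k)
  "iiidddk" → prefix "iiidd" already present; 2 new (d, k)
  "uukiidk" → prefix "uuki" already present; 3 new (i, d, k)
  "uukikidu" → prefix "uukikid" already present; 1 new (u)
  "uukik" → prefix "uukik" already present; 0 new (none)
Total nodes = 11 + 1 + 9 + 2 + 3 + 1 + 0 = 27

27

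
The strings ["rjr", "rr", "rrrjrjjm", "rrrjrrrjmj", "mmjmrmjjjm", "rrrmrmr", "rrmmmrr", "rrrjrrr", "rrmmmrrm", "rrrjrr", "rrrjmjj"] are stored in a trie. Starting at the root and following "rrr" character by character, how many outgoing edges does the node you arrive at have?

Walk "rrr" from the root, arriving at one node.
Distinct next characters after "rrr": j, m.
That node has 2 child edges.

2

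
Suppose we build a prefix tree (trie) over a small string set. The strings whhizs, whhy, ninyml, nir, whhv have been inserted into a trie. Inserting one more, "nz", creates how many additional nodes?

1

Walking "nz" from the root, the first 1 characters ("n") follow existing edges; "z" is the first miss.
So 2 − 1 = 1 new nodes.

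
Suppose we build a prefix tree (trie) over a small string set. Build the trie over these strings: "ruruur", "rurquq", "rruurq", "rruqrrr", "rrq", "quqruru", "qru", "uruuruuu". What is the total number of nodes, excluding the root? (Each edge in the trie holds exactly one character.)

Trace insertions, counting only characters that open a new branch:
  "ruruur" → 6 new (r, u, r, u, u, r)
  "rurquq" → prefix "rur" already present; 3 new (q, u, q)
  "rruurq" → prefix "r" already present; 5 new (r, u, u, r, q)
  "rruqrrr" → prefix "rru" already present; 4 new (q, r, r, r)
  "rrq" → prefix "rr" already present; 1 new (q)
  "quqruru" → 7 new (q, u, q, r, u, r, u)
  "qru" → prefix "q" already present; 2 new (r, u)
  "uruuruuu" → 8 new (u, r, u, u, r, u, u, u)
Total nodes = 6 + 3 + 5 + 4 + 1 + 7 + 2 + 8 = 36

36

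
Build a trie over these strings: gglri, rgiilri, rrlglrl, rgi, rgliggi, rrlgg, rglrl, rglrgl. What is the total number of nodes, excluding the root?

For each word, the new-node count is its length minus the longest prefix already in the trie:
  "gglri" → 5 new (g, g, l, r, i)
  "rgiilri" → 7 new (r, g, i, i, l, r, i)
  "rrlglrl" → prefix "r" already present; 6 new (r, l, g, l, r, l)
  "rgi" → prefix "rgi" already present; 0 new (none)
  "rgliggi" → prefix "rg" already present; 5 new (l, i, g, g, i)
  "rrlgg" → prefix "rrlg" already present; 1 new (g)
  "rglrl" → prefix "rgl" already present; 2 new (r, l)
  "rglrgl" → prefix "rglr" already present; 2 new (g, l)
Total nodes = 5 + 7 + 6 + 0 + 5 + 1 + 2 + 2 = 28

28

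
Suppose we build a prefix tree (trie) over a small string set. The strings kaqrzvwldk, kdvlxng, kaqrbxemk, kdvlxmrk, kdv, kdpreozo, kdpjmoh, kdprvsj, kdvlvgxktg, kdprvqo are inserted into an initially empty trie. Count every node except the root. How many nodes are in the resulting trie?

45

Trace insertions, counting only characters that open a new branch:
  "kaqrzvwldk" → 10 new (k, a, q, r, z, v, w, l, d, k)
  "kdvlxng" → prefix "k" already present; 6 new (d, v, l, x, n, g)
  "kaqrbxemk" → prefix "kaqr" already present; 5 new (b, x, e, m, k)
  "kdvlxmrk" → prefix "kdvlx" already present; 3 new (m, r, k)
  "kdv" → prefix "kdv" already present; 0 new (none)
  "kdpreozo" → prefix "kd" already present; 6 new (p, r, e, o, z, o)
  "kdpjmoh" → prefix "kdp" already present; 4 new (j, m, o, h)
  "kdprvsj" → prefix "kdpr" already present; 3 new (v, s, j)
  "kdvlvgxktg" → prefix "kdvl" already present; 6 new (v, g, x, k, t, g)
  "kdprvqo" → prefix "kdprv" already present; 2 new (q, o)
Total nodes = 10 + 6 + 5 + 3 + 0 + 6 + 4 + 3 + 6 + 2 = 45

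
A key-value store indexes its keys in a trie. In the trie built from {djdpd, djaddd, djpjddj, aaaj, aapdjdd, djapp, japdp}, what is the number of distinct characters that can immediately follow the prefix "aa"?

2

Follow the path "aa" to its node, then look at its outgoing edges.
Characters that immediately follow "aa" among the stored strings: {a, p}.
That node has 2 child edges.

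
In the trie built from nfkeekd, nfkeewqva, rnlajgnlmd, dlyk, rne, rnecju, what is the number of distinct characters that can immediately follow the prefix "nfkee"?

Walk "nfkee" from the root, arriving at one node.
Distinct next characters after "nfkee": k, w.
That node has 2 child edges.

2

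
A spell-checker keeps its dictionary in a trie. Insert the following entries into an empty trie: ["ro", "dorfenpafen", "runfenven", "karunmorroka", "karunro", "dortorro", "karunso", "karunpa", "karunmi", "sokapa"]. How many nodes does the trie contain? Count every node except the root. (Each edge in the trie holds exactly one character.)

51

For each word, the new-node count is its length minus the longest prefix already in the trie:
  "ro" → 2 new (r, o)
  "dorfenpafen" → 11 new (d, o, r, f, e, n, p, a, f, e, n)
  "runfenven" → prefix "r" already present; 8 new (u, n, f, e, n, v, e, n)
  "karunmorroka" → 12 new (k, a, r, u, n, m, o, r, r, o, k, a)
  "karunro" → prefix "karun" already present; 2 new (r, o)
  "dortorro" → prefix "dor" already present; 5 new (t, o, r, r, o)
  "karunso" → prefix "karun" already present; 2 new (s, o)
  "karunpa" → prefix "karun" already present; 2 new (p, a)
  "karunmi" → prefix "karunm" already present; 1 new (i)
  "sokapa" → 6 new (s, o, k, a, p, a)
Total nodes = 2 + 11 + 8 + 12 + 2 + 5 + 2 + 2 + 1 + 6 = 51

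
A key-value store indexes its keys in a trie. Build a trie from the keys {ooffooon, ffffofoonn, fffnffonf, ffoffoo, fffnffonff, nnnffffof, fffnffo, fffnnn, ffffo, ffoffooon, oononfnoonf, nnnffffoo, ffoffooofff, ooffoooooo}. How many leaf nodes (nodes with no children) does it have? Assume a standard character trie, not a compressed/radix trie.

10

A leaf is a node with no children — equivalently, the end of a word that is not a proper prefix of any other stored word.
Those words: "ffffofoonn", "fffnffonff", "fffnnn", "ffoffooofff", "ffoffooon", "nnnffffof", "nnnffffoo", "ooffooon", "ooffoooooo", "oononfnoonf"
Leaf count: 10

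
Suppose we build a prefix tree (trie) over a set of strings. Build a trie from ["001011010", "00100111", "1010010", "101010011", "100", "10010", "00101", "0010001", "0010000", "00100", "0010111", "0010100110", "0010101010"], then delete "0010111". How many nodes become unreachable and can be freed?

Walk "0010111" from the leaf back toward the root, removing each node that no remaining word uses.
The suffix "1" (1 node) is used only by "0010111"; the node for "001011" still has the child "0", so pruning stops there.
Nodes removed: 1

1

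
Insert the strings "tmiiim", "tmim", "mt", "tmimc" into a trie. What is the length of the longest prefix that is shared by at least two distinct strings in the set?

4

Equivalently: take the maximum, over all pairs, of their longest common prefix length.
"tmim" and "tmimc" agree on "tmim" (4 characters) before diverging; nothing deeper is shared.
Longest shared-prefix length: 4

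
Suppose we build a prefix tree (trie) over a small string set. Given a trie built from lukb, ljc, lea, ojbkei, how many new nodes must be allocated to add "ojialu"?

4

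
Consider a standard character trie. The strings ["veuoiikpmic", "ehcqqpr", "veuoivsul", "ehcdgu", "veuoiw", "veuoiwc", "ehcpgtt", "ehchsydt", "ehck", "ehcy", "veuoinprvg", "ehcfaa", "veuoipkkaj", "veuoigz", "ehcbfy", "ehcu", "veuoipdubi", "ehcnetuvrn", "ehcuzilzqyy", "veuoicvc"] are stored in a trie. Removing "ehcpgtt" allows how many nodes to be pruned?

4

Walk "ehcpgtt" from the leaf back toward the root, removing each node that no remaining word uses.
The suffix "pgtt" (4 nodes) is used only by "ehcpgtt"; the node for "ehc" still has the child "q", so pruning stops there.
Nodes removed: 4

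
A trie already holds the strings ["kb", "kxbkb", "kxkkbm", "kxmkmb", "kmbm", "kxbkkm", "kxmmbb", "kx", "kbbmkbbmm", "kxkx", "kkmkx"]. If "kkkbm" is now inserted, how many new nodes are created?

3

"kk" is already a path in the trie; the remaining "kbm" must be added.
New nodes needed: |"kkkbm"| − 2 = 5 − 2 = 3.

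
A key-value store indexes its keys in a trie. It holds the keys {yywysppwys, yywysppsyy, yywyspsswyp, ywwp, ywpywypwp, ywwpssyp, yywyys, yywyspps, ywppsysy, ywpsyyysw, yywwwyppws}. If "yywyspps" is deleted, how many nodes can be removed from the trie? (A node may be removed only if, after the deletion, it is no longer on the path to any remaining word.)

0

Walk "yywyspps" from the leaf back toward the root, removing each node that no remaining word uses.
Every node on "yywyspps" is still needed (e.g. by "yywysppsyy"), so nothing is freed.
Nodes removed: 0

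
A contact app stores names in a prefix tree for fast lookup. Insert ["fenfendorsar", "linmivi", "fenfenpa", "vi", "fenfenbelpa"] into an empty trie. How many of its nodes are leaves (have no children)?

Leaves are exactly the stored words that no other stored word extends.
Those words: "fenfenbelpa", "fenfendorsar", "fenfenpa", "linmivi", "vi"
Leaf count: 5

5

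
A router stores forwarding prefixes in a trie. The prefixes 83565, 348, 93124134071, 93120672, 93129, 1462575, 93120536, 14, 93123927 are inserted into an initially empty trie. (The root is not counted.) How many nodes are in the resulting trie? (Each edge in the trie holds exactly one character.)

38

Insert word by word; a character creates a node only if that edge doesn't already exist:
  "83565" → 5 new (8, 3, 5, 6, 5)
  "348" → 3 new (3, 4, 8)
  "93124134071" → 11 new (9, 3, 1, 2, 4, 1, 3, 4, 0, 7, 1)
  "93120672" → prefix "9312" already present; 4 new (0, 6, 7, 2)
  "93129" → prefix "9312" already present; 1 new (9)
  "1462575" → 7 new (1, 4, 6, 2, 5, 7, 5)
  "93120536" → prefix "93120" already present; 3 new (5, 3, 6)
  "14" → prefix "14" already present; 0 new (none)
  "93123927" → prefix "9312" already present; 4 new (3, 9, 2, 7)
Total nodes = 5 + 3 + 11 + 4 + 1 + 7 + 3 + 0 + 4 = 38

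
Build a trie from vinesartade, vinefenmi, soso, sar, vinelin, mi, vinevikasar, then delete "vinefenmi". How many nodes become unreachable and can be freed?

Walk "vinefenmi" from the leaf back toward the root, removing each node that no remaining word uses.
The suffix "fenmi" (5 nodes) is used only by "vinefenmi"; the node for "vine" still has the child "s", so pruning stops there.
Nodes removed: 5

5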